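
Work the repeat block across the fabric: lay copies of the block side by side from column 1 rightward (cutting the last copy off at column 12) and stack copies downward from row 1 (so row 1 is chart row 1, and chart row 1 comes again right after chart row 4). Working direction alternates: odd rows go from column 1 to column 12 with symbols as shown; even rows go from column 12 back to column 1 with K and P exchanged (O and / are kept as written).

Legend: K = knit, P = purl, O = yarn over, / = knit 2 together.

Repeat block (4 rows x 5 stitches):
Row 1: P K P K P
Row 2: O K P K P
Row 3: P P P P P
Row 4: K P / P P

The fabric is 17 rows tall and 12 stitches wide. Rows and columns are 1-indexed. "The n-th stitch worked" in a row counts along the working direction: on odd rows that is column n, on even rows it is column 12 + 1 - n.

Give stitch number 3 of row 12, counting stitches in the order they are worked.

Stitch:
K

Derivation:
Row 12: (12-1) mod 4 = 3, so use chart row 4. Even row -> WS.
Chart row 4 tiled across columns 1-12: K P / P P K P / P P K P
WS row: flip the tiled sequence (start at column 12) and apply K<->P; O and / stay.
Row 12 as worked: K P K K / K P K K / K P
Counting 3 along the worked row gives K.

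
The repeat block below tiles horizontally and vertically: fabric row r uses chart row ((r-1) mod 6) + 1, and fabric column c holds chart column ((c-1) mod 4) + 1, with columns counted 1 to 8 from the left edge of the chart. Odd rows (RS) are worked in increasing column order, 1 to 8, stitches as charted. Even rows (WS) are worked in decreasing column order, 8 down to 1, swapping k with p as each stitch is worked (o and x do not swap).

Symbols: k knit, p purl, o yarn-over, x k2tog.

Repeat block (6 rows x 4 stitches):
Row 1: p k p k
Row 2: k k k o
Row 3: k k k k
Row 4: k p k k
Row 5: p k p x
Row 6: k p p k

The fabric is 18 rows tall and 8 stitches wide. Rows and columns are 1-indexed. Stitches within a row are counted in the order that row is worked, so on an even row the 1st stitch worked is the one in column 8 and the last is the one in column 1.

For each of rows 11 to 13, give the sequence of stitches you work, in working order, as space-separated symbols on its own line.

Rows as worked:
p k p x p k p x
p k k p p k k p
p k p k p k p k

Derivation:
Row 11: chart row 5, RS - tile across columns 1-8 and work as-is.
Row 12: chart row 6, WS - tiled (columns 1-8): k p p k k p p k; work from column 8 back to 1 with k<->p swapped.
Row 13: chart row 1, RS - tile across columns 1-8 and work as-is.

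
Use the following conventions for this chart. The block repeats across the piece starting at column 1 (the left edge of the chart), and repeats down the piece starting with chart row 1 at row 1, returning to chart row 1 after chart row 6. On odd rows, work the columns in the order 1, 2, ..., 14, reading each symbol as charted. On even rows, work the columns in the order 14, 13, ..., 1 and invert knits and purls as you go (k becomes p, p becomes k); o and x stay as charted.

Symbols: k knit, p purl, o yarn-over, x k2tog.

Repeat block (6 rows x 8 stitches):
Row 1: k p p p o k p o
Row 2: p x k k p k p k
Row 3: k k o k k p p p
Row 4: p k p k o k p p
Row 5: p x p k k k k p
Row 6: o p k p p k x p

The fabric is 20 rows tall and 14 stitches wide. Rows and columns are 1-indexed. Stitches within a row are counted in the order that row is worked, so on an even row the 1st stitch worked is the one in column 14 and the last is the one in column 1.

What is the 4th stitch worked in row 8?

== STITCH ==
p

Derivation:
Row 8: (8-1) mod 6 = 1, so use chart row 2. Even row -> WS.
Chart row 2 tiled across columns 1-14: p x k k p k p k p x k k p k
WS row: flip the tiled sequence (start at column 14) and apply k<->p; o and x stay.
Row 8 as worked: p k p p x k p k p k p p x k
Stitch 4 in working order -> p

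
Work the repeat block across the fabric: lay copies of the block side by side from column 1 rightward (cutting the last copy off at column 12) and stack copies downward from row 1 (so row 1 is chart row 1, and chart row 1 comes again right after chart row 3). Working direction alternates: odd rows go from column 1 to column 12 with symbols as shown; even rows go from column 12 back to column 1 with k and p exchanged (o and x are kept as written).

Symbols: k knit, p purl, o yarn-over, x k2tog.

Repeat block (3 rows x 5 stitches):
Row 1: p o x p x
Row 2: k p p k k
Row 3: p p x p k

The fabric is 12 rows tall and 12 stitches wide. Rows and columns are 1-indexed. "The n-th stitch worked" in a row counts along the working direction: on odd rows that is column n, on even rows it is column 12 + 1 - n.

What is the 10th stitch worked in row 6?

For row 6: chart row = ((6-1) mod 3) + 1 = 3; this is a WS (even) row.
Chart row 3 tiled across columns 1-12: p p x p k p p x p k p p
WS: work from column 12 back to column 1 (reverse the tiled row), swapping k<->p (o and x unchanged).
Row 6 as worked: k k p k x k k p k x k k
Stitch 10 in working order -> x

Stitch:
x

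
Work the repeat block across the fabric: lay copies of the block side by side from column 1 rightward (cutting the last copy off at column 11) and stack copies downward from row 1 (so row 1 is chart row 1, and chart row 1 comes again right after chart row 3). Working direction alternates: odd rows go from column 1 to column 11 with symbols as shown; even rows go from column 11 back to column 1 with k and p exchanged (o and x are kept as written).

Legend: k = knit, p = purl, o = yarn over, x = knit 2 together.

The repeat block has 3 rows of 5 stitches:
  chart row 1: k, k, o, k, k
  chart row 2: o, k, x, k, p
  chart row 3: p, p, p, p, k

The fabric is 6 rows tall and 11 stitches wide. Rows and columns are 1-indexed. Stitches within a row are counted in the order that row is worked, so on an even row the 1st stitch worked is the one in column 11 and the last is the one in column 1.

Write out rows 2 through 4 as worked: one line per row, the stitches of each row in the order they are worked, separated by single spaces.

Row 2: chart row 2, WS - tiled (columns 1-11): o k x k p o k x k p o; work from column 11 back to 1 with k<->p swapped.
Row 3: chart row 3, RS - tile across columns 1-11 and work as-is.
Row 4: chart row 1, WS - tiled (columns 1-11): k k o k k k k o k k k; work from column 11 back to 1 with k<->p swapped.

Rows as worked:
o k p x p o k p x p o
p p p p k p p p p k p
p p p o p p p p o p p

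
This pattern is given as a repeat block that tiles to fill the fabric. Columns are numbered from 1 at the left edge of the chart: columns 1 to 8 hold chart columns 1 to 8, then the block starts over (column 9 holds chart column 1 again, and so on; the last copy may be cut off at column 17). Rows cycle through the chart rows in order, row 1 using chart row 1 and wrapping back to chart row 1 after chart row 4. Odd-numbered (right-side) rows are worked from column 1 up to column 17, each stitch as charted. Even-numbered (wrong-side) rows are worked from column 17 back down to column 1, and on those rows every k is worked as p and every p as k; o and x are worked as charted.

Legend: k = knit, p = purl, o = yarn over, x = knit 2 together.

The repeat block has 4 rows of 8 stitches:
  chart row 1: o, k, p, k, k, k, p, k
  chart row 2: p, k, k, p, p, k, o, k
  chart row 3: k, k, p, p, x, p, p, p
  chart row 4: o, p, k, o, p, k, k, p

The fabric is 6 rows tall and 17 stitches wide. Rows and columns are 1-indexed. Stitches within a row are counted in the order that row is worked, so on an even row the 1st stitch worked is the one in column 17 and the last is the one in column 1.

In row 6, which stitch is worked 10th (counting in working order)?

Stitch:
p

Derivation:
Row 6: (6-1) mod 4 = 1, so use chart row 2. Even row -> WS.
Chart row 2 tiled across columns 1-17: p k k p p k o k p k k p p k o k p
Wrong side: read the tiled row from column 17 down to 1 and exchange k with p (leave o, x).
Row 6 as worked: k p o p k k p p k p o p k k p p k
Counting 10 along the worked row gives p.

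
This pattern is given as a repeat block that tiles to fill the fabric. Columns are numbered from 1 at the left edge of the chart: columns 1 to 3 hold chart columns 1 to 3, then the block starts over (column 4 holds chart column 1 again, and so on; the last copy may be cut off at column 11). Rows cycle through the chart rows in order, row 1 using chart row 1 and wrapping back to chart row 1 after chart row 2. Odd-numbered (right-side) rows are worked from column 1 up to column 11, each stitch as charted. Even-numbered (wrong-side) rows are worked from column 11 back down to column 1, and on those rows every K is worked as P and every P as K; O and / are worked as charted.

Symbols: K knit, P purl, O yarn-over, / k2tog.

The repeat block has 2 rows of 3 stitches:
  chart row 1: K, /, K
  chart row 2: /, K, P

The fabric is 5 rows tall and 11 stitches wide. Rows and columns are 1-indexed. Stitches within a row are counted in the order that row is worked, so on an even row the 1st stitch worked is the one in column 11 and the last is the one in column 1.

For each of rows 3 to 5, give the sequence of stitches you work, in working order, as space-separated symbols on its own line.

Row 3: chart row 1, RS - tile across columns 1-11 and work as-is.
Row 4: chart row 2, WS - tiled (columns 1-11): / K P / K P / K P / K; work from column 11 back to 1 with K<->P swapped.
Row 5: chart row 1, RS - tile across columns 1-11 and work as-is.

Rows as worked:
K / K K / K K / K K /
P / K P / K P / K P /
K / K K / K K / K K /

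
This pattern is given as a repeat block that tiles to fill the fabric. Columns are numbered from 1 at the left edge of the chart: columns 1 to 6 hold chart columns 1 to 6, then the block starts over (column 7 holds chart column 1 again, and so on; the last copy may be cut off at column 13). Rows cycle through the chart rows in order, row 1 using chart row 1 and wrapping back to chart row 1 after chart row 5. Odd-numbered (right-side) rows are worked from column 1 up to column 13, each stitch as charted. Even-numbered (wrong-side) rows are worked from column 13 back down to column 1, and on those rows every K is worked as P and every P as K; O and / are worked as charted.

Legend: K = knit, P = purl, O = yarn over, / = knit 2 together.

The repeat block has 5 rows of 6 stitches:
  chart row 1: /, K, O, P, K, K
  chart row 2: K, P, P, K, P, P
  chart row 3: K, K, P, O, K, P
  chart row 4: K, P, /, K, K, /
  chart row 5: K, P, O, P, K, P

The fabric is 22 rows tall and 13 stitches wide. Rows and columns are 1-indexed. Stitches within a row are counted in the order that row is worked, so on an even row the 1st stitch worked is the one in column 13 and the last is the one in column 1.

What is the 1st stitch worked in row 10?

== STITCH ==
P

Derivation:
For row 10: chart row = ((10-1) mod 5) + 1 = 5; this is a WS (even) row.
Chart row 5 tiled across columns 1-13: K P O P K P K P O P K P K
Wrong side: read the tiled row from column 13 down to 1 and exchange K with P (leave O, /).
Row 10 as worked: P K P K O K P K P K O K P
The 1st stitch worked is P.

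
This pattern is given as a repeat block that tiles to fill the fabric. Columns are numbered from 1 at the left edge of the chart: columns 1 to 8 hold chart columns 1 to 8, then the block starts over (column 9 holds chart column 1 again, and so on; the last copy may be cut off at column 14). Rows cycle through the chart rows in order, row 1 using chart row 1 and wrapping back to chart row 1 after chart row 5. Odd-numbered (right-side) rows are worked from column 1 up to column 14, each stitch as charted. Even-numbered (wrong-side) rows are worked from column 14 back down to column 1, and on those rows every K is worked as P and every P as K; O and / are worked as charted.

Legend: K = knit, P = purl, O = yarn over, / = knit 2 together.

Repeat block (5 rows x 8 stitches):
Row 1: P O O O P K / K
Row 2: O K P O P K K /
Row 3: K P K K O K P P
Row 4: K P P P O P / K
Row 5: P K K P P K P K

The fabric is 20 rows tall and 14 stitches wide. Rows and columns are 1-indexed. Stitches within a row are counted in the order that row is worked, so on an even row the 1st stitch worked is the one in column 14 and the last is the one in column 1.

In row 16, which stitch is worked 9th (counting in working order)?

Row 16: (16-1) mod 5 = 0, so use chart row 1. Even row -> WS.
Chart row 1 tiled across columns 1-14: P O O O P K / K P O O O P K
WS: work from column 14 back to column 1 (reverse the tiled row), swapping K<->P (O and / unchanged).
Row 16 as worked: P K O O O K P / P K O O O K
Counting 9 along the worked row gives P.

== STITCH ==
P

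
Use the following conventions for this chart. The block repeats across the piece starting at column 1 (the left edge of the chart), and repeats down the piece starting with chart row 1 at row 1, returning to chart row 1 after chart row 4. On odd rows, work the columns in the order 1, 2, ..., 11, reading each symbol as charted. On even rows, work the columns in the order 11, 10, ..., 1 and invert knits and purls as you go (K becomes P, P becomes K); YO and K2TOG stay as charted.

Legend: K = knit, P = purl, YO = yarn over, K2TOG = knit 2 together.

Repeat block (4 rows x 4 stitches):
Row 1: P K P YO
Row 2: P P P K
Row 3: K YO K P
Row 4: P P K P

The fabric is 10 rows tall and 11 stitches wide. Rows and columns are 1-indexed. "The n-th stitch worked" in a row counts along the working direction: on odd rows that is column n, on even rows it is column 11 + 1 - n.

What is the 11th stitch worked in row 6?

Result:
K

Derivation:
Row 6 uses chart row ((6-1) mod 4)+1 = 2. Row 6 is even, so WS.
Chart row 2 tiled across columns 1-11: P P P K P P P K P P P
Wrong side: read the tiled row from column 11 down to 1 and exchange K with P (leave YO, K2TOG).
Row 6 as worked: K K K P K K K P K K K
Stitch 11 in working order -> K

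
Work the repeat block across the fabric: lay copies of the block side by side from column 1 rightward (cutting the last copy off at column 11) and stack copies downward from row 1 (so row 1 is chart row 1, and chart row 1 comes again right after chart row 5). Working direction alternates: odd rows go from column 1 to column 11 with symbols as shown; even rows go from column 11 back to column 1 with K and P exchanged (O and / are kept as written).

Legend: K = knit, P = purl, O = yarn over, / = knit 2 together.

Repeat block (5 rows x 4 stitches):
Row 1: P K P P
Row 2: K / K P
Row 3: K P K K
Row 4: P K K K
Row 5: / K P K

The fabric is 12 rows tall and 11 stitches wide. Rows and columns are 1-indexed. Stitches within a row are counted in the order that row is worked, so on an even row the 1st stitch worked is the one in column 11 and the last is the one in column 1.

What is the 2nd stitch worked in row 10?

Result:
P

Derivation:
Row 10: (10-1) mod 5 = 4, so use chart row 5. Even row -> WS.
Chart row 5 tiled across columns 1-11: / K P K / K P K / K P
WS row: flip the tiled sequence (start at column 11) and apply K<->P; O and / stay.
Row 10 as worked: K P / P K P / P K P /
The 2nd stitch worked is P.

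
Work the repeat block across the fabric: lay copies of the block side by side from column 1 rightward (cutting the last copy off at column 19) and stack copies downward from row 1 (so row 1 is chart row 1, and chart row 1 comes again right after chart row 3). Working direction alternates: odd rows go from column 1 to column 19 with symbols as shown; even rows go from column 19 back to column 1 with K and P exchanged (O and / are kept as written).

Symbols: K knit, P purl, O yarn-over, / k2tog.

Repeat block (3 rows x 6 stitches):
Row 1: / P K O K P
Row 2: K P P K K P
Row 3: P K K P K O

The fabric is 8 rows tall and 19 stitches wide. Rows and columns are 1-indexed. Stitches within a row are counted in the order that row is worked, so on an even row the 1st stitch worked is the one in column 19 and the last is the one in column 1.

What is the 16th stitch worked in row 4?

== STITCH ==
O

Derivation:
For row 4: chart row = ((4-1) mod 3) + 1 = 1; this is a WS (even) row.
Chart row 1 tiled across columns 1-19: / P K O K P / P K O K P / P K O K P /
WS: work from column 19 back to column 1 (reverse the tiled row), swapping K<->P (O and / unchanged).
Row 4 as worked: / K P O P K / K P O P K / K P O P K /
Stitch 16 in working order -> O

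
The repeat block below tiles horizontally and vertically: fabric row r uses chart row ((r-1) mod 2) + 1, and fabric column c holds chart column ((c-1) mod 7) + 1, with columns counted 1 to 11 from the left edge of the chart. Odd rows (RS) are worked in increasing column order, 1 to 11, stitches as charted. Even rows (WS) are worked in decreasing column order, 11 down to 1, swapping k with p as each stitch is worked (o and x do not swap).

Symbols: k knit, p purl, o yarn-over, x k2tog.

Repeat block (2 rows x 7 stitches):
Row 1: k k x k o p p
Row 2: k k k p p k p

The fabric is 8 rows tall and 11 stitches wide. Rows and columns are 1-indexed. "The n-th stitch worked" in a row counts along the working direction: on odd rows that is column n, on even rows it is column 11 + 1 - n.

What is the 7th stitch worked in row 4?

Result:
k

Derivation:
For row 4: chart row = ((4-1) mod 2) + 1 = 2; this is a WS (even) row.
Chart row 2 tiled across columns 1-11: k k k p p k p k k k p
Wrong side: read the tiled row from column 11 down to 1 and exchange k with p (leave o, x).
Row 4 as worked: k p p p k p k k p p p
Counting 7 along the worked row gives k.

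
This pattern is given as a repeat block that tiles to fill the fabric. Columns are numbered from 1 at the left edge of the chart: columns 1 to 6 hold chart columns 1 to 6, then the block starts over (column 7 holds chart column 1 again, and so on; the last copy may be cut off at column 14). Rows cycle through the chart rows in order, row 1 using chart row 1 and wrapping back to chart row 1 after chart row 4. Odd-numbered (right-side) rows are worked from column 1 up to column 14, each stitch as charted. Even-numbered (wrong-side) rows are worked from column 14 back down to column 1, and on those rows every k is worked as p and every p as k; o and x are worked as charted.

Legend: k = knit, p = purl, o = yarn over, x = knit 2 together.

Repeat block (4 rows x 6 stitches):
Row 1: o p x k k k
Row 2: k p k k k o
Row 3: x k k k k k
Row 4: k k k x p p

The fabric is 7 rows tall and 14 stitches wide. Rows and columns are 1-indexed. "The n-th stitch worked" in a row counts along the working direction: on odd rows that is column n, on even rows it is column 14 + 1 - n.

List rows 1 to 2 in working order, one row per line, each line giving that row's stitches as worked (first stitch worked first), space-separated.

Row 1: chart row 1, RS - tile across columns 1-14 and work as-is.
Row 2: chart row 2, WS - tiled (columns 1-14): k p k k k o k p k k k o k p; work from column 14 back to 1 with k<->p swapped.

Rows as worked:
o p x k k k o p x k k k o p
k p o p p p k p o p p p k p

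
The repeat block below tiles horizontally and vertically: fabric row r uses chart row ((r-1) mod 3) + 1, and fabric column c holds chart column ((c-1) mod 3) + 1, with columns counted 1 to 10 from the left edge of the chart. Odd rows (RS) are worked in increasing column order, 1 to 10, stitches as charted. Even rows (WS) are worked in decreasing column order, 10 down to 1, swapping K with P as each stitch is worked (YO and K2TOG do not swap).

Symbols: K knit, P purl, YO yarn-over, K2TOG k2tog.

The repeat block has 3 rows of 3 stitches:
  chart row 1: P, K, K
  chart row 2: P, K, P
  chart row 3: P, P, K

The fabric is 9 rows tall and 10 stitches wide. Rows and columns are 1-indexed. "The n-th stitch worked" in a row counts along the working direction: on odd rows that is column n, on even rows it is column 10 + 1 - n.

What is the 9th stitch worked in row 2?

== STITCH ==
P

Derivation:
Row 2: (2-1) mod 3 = 1, so use chart row 2. Even row -> WS.
Chart row 2 tiled across columns 1-10: P K P P K P P K P P
WS row: flip the tiled sequence (start at column 10) and apply K<->P; YO and K2TOG stay.
Row 2 as worked: K K P K K P K K P K
Counting 9 along the worked row gives P.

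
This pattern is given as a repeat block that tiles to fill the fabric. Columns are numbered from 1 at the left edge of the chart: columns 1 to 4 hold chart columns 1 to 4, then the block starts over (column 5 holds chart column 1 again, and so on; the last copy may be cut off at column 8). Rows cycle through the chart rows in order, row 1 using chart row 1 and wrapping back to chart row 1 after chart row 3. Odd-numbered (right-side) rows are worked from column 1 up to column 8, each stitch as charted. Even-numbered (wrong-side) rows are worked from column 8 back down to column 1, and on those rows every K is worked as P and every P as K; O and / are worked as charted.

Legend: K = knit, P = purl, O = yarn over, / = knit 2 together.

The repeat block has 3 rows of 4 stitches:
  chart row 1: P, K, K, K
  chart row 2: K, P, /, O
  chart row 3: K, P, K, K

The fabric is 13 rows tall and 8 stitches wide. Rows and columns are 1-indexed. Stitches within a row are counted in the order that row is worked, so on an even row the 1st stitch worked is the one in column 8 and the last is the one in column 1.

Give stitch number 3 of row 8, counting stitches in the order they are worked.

Row 8 uses chart row ((8-1) mod 3)+1 = 2. Row 8 is even, so WS.
Chart row 2 tiled across columns 1-8: K P / O K P / O
Wrong side: read the tiled row from column 8 down to 1 and exchange K with P (leave O, /).
Row 8 as worked: O / K P O / K P
Counting 3 along the worked row gives K.

Result:
K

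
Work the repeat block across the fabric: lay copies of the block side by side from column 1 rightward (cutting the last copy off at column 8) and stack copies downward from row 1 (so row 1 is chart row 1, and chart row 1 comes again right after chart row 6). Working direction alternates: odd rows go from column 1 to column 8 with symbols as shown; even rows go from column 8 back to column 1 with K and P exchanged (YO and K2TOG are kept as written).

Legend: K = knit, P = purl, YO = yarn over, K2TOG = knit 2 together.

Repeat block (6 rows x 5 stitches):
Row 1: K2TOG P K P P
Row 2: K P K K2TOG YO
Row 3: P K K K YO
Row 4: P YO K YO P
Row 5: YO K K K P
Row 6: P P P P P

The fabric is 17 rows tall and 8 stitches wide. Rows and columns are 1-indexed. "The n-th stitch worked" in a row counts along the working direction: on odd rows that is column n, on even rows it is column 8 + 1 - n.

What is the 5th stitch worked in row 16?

Row 16: (16-1) mod 6 = 3, so use chart row 4. Even row -> WS.
Chart row 4 tiled across columns 1-8: P YO K YO P P YO K
WS: work from column 8 back to column 1 (reverse the tiled row), swapping K<->P (YO and K2TOG unchanged).
Row 16 as worked: P YO K K YO P YO K
The 5th stitch worked is YO.

== STITCH ==
YO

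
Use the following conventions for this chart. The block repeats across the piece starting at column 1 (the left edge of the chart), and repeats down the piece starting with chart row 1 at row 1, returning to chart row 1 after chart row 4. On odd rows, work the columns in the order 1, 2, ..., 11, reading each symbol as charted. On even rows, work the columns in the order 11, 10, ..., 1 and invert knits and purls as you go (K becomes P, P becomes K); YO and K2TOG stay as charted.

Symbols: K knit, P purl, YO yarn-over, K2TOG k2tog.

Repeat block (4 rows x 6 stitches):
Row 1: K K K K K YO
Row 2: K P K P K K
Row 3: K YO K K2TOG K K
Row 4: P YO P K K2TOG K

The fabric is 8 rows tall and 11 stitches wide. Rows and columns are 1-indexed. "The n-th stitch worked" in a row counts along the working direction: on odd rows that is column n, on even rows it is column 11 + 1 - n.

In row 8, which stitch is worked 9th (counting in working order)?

Result:
K

Derivation:
Row 8 uses chart row ((8-1) mod 4)+1 = 4. Row 8 is even, so WS.
Chart row 4 tiled across columns 1-11: P YO P K K2TOG K P YO P K K2TOG
Wrong side: read the tiled row from column 11 down to 1 and exchange K with P (leave YO, K2TOG).
Row 8 as worked: K2TOG P K YO K P K2TOG P K YO K
The 9th stitch worked is K.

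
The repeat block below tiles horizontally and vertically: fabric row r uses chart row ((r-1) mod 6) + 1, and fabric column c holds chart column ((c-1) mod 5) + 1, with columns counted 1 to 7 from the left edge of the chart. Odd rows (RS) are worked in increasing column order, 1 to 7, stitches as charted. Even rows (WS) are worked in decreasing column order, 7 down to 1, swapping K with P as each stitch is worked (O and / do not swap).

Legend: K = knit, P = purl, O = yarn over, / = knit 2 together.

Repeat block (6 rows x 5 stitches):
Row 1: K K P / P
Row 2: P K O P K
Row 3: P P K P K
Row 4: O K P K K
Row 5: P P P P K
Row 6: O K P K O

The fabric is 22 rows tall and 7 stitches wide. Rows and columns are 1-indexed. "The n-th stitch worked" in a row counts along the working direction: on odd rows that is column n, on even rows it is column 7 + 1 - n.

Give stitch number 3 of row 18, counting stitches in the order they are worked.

Row 18: (18-1) mod 6 = 5, so use chart row 6. Even row -> WS.
Chart row 6 tiled across columns 1-7: O K P K O O K
Wrong side: read the tiled row from column 7 down to 1 and exchange K with P (leave O, /).
Row 18 as worked: P O O P K P O
The 3rd stitch worked is O.

== STITCH ==
O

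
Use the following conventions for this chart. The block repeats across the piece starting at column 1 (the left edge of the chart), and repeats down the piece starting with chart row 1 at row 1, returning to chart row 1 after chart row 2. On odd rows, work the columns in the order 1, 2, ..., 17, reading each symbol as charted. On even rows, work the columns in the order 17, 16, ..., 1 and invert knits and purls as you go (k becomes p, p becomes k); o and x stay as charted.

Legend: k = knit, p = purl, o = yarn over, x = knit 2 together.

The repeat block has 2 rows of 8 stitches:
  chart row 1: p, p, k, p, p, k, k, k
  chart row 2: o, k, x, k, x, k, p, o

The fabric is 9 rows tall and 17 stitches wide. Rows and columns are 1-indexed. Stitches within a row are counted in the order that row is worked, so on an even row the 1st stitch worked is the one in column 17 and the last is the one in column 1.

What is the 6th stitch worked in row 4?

For row 4: chart row = ((4-1) mod 2) + 1 = 2; this is a WS (even) row.
Chart row 2 tiled across columns 1-17: o k x k x k p o o k x k x k p o o
WS: work from column 17 back to column 1 (reverse the tiled row), swapping k<->p (o and x unchanged).
Row 4 as worked: o o k p x p x p o o k p x p x p o
Stitch 6 in working order -> p

== STITCH ==
p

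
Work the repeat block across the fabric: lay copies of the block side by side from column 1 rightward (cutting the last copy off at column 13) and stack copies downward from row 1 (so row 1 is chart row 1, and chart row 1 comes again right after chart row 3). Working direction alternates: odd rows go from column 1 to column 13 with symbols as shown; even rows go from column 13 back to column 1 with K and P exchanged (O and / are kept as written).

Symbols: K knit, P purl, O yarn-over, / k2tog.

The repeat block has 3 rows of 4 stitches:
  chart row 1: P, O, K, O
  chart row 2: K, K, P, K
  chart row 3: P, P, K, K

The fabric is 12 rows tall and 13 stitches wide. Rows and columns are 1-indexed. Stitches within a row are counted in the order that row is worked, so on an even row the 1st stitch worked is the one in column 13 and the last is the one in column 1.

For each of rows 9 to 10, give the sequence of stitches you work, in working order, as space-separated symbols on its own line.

Row 9: chart row 3, RS - tile across columns 1-13 and work as-is.
Row 10: chart row 1, WS - tiled (columns 1-13): P O K O P O K O P O K O P; work from column 13 back to 1 with K<->P swapped.

== ROWS AS WORKED ==
P P K K P P K K P P K K P
K O P O K O P O K O P O K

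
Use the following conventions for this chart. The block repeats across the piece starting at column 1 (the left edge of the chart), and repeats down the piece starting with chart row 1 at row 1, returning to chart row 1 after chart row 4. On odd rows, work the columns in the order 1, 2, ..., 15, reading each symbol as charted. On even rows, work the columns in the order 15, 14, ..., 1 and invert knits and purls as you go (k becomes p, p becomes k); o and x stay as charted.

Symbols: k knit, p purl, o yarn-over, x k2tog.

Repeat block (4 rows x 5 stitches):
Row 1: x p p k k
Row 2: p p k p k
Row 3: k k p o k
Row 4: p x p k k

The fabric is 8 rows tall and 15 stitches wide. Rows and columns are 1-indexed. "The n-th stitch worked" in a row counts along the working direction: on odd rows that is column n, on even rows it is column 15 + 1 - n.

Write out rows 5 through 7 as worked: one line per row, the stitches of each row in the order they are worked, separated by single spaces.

Result:
x p p k k x p p k k x p p k k
p k p k k p k p k k p k p k k
k k p o k k k p o k k k p o k

Derivation:
Row 5: chart row 1, RS - tile across columns 1-15 and work as-is.
Row 6: chart row 2, WS - tiled (columns 1-15): p p k p k p p k p k p p k p k; work from column 15 back to 1 with k<->p swapped.
Row 7: chart row 3, RS - tile across columns 1-15 and work as-is.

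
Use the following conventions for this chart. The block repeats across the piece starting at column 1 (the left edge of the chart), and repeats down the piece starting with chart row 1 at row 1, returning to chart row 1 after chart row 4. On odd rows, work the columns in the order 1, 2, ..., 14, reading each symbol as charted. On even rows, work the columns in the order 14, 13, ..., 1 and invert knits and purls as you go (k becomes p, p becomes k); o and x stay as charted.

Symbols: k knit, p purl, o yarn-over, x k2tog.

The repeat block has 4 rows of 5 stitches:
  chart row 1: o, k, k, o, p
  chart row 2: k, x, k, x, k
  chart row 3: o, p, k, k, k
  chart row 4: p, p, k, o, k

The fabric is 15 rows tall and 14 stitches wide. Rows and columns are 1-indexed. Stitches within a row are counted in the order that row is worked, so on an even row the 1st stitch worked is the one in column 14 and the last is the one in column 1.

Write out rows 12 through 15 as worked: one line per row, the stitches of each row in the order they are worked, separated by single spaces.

Rows as worked:
o p k k p o p k k p o p k k
o k k o p o k k o p o k k o
x p x p p x p x p p x p x p
o p k k k o p k k k o p k k

Derivation:
Row 12: chart row 4, WS - tiled (columns 1-14): p p k o k p p k o k p p k o; work from column 14 back to 1 with k<->p swapped.
Row 13: chart row 1, RS - tile across columns 1-14 and work as-is.
Row 14: chart row 2, WS - tiled (columns 1-14): k x k x k k x k x k k x k x; work from column 14 back to 1 with k<->p swapped.
Row 15: chart row 3, RS - tile across columns 1-14 and work as-is.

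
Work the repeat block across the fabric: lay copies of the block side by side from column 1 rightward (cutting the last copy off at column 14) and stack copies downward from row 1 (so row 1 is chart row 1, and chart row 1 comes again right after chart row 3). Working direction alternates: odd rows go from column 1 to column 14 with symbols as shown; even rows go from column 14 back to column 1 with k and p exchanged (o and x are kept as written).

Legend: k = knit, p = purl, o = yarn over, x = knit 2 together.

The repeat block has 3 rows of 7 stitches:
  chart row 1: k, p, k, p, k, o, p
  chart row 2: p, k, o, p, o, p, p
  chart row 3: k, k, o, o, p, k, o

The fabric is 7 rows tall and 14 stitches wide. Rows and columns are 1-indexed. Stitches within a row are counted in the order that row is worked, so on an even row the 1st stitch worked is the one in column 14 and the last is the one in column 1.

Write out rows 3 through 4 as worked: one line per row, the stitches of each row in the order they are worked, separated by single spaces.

Result:
k k o o p k o k k o o p k o
k o p k p k p k o p k p k p

Derivation:
Row 3: chart row 3, RS - tile across columns 1-14 and work as-is.
Row 4: chart row 1, WS - tiled (columns 1-14): k p k p k o p k p k p k o p; work from column 14 back to 1 with k<->p swapped.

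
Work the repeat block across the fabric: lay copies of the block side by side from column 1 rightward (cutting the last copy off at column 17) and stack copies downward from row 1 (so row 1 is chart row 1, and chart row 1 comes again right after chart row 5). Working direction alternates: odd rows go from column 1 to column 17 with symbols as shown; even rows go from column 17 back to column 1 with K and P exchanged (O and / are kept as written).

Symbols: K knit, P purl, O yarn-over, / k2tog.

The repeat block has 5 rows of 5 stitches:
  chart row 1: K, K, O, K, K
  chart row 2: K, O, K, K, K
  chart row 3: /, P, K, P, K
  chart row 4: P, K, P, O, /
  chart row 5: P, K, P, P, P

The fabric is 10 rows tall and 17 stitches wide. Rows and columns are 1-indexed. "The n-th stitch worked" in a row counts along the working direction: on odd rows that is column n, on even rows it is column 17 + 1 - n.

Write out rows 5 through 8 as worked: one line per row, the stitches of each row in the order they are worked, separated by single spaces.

== ROWS AS WORKED ==
P K P P P P K P P P P K P P P P K
P P P P O P P P P O P P P P O P P
K O K K K K O K K K K O K K K K O
K / P K P K / P K P K / P K P K /

Derivation:
Row 5: chart row 5, RS - tile across columns 1-17 and work as-is.
Row 6: chart row 1, WS - tiled (columns 1-17): K K O K K K K O K K K K O K K K K; work from column 17 back to 1 with K<->P swapped.
Row 7: chart row 2, RS - tile across columns 1-17 and work as-is.
Row 8: chart row 3, WS - tiled (columns 1-17): / P K P K / P K P K / P K P K / P; work from column 17 back to 1 with K<->P swapped.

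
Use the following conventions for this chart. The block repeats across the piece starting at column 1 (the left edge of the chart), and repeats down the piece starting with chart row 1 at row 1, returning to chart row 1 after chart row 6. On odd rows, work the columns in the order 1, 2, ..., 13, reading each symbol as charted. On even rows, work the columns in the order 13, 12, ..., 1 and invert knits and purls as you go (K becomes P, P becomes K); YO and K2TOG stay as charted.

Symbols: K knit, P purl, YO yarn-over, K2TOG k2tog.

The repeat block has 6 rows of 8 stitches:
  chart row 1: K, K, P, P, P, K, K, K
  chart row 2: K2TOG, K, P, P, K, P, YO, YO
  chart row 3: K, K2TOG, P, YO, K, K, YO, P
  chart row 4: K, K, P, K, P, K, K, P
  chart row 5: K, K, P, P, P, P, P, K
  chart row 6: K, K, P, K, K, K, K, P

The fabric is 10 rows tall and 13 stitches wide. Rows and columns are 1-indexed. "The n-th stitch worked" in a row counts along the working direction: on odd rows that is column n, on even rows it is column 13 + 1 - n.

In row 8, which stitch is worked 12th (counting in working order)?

Row 8 uses chart row ((8-1) mod 6)+1 = 2. Row 8 is even, so WS.
Chart row 2 tiled across columns 1-13: K2TOG K P P K P YO YO K2TOG K P P K
WS row: flip the tiled sequence (start at column 13) and apply K<->P; YO and K2TOG stay.
Row 8 as worked: P K K P K2TOG YO YO K P K K P K2TOG
Stitch 12 in working order -> P

== STITCH ==
P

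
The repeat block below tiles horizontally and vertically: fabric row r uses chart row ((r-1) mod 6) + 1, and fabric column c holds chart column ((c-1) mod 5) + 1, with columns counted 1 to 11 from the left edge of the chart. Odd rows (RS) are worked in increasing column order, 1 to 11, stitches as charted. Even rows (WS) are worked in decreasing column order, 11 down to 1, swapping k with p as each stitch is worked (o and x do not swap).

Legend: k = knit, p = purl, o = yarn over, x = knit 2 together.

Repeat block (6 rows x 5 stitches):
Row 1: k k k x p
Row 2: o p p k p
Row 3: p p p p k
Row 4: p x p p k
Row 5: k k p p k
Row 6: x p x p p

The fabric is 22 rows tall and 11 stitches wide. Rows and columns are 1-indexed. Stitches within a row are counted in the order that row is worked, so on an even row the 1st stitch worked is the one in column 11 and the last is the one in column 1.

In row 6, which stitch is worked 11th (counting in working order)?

== STITCH ==
x

Derivation:
Row 6: (6-1) mod 6 = 5, so use chart row 6. Even row -> WS.
Chart row 6 tiled across columns 1-11: x p x p p x p x p p x
Wrong side: read the tiled row from column 11 down to 1 and exchange k with p (leave o, x).
Row 6 as worked: x k k x k x k k x k x
The 11th stitch worked is x.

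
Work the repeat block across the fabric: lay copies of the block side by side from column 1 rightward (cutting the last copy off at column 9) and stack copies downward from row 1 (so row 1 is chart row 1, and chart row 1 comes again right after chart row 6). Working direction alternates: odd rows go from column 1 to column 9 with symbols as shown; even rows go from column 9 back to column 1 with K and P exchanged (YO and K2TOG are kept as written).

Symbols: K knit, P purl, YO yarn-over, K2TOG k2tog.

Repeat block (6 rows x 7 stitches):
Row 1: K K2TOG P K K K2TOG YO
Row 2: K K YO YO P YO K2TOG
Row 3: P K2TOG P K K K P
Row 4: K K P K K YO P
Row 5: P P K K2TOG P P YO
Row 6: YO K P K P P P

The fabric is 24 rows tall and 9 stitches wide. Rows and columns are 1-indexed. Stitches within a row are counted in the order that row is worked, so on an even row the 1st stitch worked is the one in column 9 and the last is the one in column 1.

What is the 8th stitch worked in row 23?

Stitch:
P

Derivation:
Row 23 uses chart row ((23-1) mod 6)+1 = 5. Row 23 is odd, so RS.
Chart row 5 tiled across columns 1-9: P P K K2TOG P P YO P P
RS row: no reversal, no swap; stitch n worked = column n.
The 8th stitch worked is P.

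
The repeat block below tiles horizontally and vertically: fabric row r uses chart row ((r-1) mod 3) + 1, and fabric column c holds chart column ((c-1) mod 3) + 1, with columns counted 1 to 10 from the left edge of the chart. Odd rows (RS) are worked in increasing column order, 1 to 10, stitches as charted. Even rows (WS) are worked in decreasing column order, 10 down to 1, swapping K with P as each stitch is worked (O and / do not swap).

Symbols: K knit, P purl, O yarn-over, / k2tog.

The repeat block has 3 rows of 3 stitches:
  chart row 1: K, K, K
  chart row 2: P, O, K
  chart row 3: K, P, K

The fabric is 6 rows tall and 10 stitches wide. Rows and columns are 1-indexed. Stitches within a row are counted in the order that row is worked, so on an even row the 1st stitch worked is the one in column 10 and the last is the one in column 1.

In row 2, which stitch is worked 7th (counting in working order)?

Result:
K

Derivation:
Row 2: (2-1) mod 3 = 1, so use chart row 2. Even row -> WS.
Chart row 2 tiled across columns 1-10: P O K P O K P O K P
WS: work from column 10 back to column 1 (reverse the tiled row), swapping K<->P (O and / unchanged).
Row 2 as worked: K P O K P O K P O K
Counting 7 along the worked row gives K.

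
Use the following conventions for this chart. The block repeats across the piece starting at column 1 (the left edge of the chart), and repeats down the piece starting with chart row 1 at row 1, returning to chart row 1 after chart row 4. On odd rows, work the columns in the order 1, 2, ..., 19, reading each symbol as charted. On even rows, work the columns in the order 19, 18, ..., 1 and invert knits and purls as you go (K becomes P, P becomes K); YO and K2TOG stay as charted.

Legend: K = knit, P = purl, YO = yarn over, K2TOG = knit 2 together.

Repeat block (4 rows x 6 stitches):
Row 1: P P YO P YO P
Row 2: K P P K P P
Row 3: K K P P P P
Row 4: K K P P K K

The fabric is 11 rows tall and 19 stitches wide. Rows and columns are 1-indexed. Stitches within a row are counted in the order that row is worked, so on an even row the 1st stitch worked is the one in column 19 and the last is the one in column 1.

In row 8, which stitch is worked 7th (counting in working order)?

Stitch:
P

Derivation:
Row 8: (8-1) mod 4 = 3, so use chart row 4. Even row -> WS.
Chart row 4 tiled across columns 1-19: K K P P K K K K P P K K K K P P K K K
WS row: flip the tiled sequence (start at column 19) and apply K<->P; YO and K2TOG stay.
Row 8 as worked: P P P K K P P P P K K P P P P K K P P
The 7th stitch worked is P.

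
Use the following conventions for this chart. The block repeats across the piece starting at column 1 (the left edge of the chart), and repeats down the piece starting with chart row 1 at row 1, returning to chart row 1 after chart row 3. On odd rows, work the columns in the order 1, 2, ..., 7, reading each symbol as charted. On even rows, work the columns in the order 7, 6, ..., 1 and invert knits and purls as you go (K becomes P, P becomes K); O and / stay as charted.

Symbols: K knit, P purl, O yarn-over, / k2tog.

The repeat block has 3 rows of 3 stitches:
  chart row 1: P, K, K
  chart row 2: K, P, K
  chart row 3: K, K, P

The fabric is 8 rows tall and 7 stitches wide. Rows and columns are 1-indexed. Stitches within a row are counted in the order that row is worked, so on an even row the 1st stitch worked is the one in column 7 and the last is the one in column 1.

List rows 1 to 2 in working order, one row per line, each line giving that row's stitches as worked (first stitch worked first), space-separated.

Rows as worked:
P K K P K K P
P P K P P K P

Derivation:
Row 1: chart row 1, RS - tile across columns 1-7 and work as-is.
Row 2: chart row 2, WS - tiled (columns 1-7): K P K K P K K; work from column 7 back to 1 with K<->P swapped.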